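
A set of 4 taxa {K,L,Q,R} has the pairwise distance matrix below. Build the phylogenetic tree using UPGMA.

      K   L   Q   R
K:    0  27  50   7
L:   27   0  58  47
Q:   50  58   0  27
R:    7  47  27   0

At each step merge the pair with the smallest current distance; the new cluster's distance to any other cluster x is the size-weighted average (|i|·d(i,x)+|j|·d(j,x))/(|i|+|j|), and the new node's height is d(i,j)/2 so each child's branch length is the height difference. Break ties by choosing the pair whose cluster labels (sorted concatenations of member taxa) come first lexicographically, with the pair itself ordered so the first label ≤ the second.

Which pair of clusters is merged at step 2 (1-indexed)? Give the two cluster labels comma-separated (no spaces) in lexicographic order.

iteration 1: select K,R (d=7); attach at lengths (7/2, 7/2); label the merged cluster KR
  updated: d(KR,L)=37, d(KR,Q)=77/2
iteration 2: select KR,L (d=37); attach at lengths (15, 37/2); label the merged cluster KLR
  updated: d(KLR,Q)=45
iteration 3: select KLR,Q (d=45); attach at lengths (4, 45/2); label the merged cluster KLQR
final tree: (((K:7/2,R:7/2):15,L:37/2):4,Q:45/2)
total length: 67

KR,L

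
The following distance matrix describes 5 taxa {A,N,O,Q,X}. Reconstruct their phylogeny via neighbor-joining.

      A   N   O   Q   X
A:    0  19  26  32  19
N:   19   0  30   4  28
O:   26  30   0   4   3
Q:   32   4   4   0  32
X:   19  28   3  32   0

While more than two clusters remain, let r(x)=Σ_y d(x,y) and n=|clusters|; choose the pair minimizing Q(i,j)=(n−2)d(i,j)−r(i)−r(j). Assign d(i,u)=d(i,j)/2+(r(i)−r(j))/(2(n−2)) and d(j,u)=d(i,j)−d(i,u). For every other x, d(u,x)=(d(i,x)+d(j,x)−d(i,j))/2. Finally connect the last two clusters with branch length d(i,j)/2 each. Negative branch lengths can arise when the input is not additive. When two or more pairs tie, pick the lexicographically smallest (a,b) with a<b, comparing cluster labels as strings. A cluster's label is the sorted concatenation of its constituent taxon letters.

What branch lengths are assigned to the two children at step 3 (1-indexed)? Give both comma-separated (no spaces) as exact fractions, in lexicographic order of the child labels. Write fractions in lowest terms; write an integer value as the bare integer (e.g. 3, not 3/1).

35/4,0

1. join N+Q (d=4, Q=-141) ⇒ NQ; edges |N|=7/2, |Q|=1/2
  updated: d(A,NQ)=47/2, d(NQ,O)=15, d(NQ,X)=28
2. join A+NQ (d=47/2, Q=-88) ⇒ ANQ; edges |A|=49/4, |NQ|=45/4
  updated: d(ANQ,O)=35/4, d(ANQ,X)=47/4
3. join ANQ+O (d=35/4, Q=-47/2) ⇒ ANOQ; edges |ANQ|=35/4, |O|=0
  updated: d(ANOQ,X)=3
4. join ANOQ+X (d=3) ⇒ ANOQX; edges |ANOQ|=3/2, |X|=3/2
final tree: (((A:49/4,(N:7/2,Q:1/2):45/4):35/4,O:0):3/2,X:3/2)
total length: 157/4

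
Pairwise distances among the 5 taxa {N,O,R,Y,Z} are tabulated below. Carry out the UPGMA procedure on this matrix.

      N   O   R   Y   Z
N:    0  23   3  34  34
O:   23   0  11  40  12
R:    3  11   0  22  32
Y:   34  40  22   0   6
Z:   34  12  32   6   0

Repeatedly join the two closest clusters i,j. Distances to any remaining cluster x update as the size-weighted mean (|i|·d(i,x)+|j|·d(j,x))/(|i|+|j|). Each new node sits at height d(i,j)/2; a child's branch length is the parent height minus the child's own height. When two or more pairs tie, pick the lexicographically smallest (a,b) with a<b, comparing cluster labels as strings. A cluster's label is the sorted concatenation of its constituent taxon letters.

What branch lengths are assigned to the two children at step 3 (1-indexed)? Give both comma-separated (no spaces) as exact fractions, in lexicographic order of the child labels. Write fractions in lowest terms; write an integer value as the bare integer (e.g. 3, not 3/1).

7,17/2

iteration 1: select N,R (d=3); attach at lengths (3/2, 3/2); label the merged cluster NR
  updated: d(NR,O)=17, d(NR,Y)=28, d(NR,Z)=33
iteration 2: select Y,Z (d=6); attach at lengths (3, 3); label the merged cluster YZ
  updated: d(NR,YZ)=61/2, d(O,YZ)=26
iteration 3: select NR,O (d=17); attach at lengths (7, 17/2); label the merged cluster NOR
  updated: d(NOR,YZ)=29
iteration 4: select NOR,YZ (d=29); attach at lengths (6, 23/2); label the merged cluster NORYZ
final tree: (((N:3/2,R:3/2):7,O:17/2):6,(Y:3,Z:3):23/2)
total length: 42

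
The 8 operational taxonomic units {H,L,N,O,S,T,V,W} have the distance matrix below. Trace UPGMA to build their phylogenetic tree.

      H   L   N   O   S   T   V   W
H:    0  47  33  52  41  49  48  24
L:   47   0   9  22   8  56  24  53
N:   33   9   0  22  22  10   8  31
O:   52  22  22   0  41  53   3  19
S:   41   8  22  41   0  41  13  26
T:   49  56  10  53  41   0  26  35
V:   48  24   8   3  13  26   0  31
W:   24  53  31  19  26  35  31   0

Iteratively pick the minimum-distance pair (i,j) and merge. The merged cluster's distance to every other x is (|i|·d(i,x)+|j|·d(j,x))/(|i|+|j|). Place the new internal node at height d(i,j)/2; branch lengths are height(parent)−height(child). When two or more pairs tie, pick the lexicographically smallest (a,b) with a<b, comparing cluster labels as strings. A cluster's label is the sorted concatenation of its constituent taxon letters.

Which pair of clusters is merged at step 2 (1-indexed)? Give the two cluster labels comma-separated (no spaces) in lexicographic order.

L,S

step 1: merge (O,V) at d=3; branch lengths O→3/2, V→3/2; new cluster OV
  updated: d(H,OV)=50, d(L,OV)=23, d(N,OV)=15, d(OV,S)=27, d(OV,T)=79/2, d(OV,W)=25
step 2: merge (L,S) at d=8; branch lengths L→4, S→4; new cluster LS
  updated: d(H,LS)=44, d(LS,N)=31/2, d(LS,OV)=25, d(LS,T)=97/2, d(LS,W)=79/2
step 3: merge (N,T) at d=10; branch lengths N→5, T→5; new cluster NT
  updated: d(H,NT)=41, d(LS,NT)=32, d(NT,OV)=109/4, d(NT,W)=33
step 4: merge (H,W) at d=24; branch lengths H→12, W→12; new cluster HW
  updated: d(HW,LS)=167/4, d(HW,NT)=37, d(HW,OV)=75/2
step 5: merge (LS,OV) at d=25; branch lengths LS→17/2, OV→11; new cluster LOSV
  updated: d(HW,LOSV)=317/8, d(LOSV,NT)=237/8
step 6: merge (LOSV,NT) at d=237/8; branch lengths LOSV→37/16, NT→157/16; new cluster LNOSTV
  updated: d(HW,LNOSTV)=155/4
step 7: merge (HW,LNOSTV) at d=155/4; branch lengths HW→59/8, LNOSTV→73/16; new cluster HLNOSTVW
final tree: ((H:12,W:12):59/8,(((L:4,S:4):17/2,(O:3/2,V:3/2):11):37/16,(N:5,T:5):157/16):73/16)
total length: 1417/16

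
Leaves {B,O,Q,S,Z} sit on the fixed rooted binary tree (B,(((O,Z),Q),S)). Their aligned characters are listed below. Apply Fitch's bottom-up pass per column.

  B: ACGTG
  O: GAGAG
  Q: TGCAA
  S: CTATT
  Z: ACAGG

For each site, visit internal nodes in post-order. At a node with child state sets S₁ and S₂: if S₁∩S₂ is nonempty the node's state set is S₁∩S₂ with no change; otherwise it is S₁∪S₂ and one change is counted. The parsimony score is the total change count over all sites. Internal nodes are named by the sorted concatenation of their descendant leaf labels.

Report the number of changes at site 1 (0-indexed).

site 0, node OZ: O={G} ∪ Z={A} → {A,G} (+1)
site 0, node OQZ: OZ={A,G} ∪ Q={T} → {A,G,T} (+1)
site 0, node OQSZ: OQZ={A,G,T} ∪ S={C} → {A,C,G,T} (+1)
site 0, node BOQSZ: B={A} ∩ OQSZ={A,C,G,T} → {A} (+0)
site 1, node OZ: O={A} ∪ Z={C} → {A,C} (+1)
site 1, node OQZ: OZ={A,C} ∪ Q={G} → {A,C,G} (+1)
site 1, node OQSZ: OQZ={A,C,G} ∪ S={T} → {A,C,G,T} (+1)
site 1, node BOQSZ: B={C} ∩ OQSZ={A,C,G,T} → {C} (+0)
site 2, node OZ: O={G} ∪ Z={A} → {A,G} (+1)
site 2, node OQZ: OZ={A,G} ∪ Q={C} → {A,C,G} (+1)
site 2, node OQSZ: OQZ={A,C,G} ∩ S={A} → {A} (+0)
site 2, node BOQSZ: B={G} ∪ OQSZ={A} → {A,G} (+1)
site 3, node OZ: O={A} ∪ Z={G} → {A,G} (+1)
site 3, node OQZ: OZ={A,G} ∩ Q={A} → {A} (+0)
site 3, node OQSZ: OQZ={A} ∪ S={T} → {A,T} (+1)
site 3, node BOQSZ: B={T} ∩ OQSZ={A,T} → {T} (+0)
site 4, node OZ: O={G} ∩ Z={G} → {G} (+0)
site 4, node OQZ: OZ={G} ∪ Q={A} → {A,G} (+1)
site 4, node OQSZ: OQZ={A,G} ∪ S={T} → {A,G,T} (+1)
site 4, node BOQSZ: B={G} ∩ OQSZ={A,G,T} → {G} (+0)
per-site changes: [3, 3, 3, 2, 2]; total = 13

3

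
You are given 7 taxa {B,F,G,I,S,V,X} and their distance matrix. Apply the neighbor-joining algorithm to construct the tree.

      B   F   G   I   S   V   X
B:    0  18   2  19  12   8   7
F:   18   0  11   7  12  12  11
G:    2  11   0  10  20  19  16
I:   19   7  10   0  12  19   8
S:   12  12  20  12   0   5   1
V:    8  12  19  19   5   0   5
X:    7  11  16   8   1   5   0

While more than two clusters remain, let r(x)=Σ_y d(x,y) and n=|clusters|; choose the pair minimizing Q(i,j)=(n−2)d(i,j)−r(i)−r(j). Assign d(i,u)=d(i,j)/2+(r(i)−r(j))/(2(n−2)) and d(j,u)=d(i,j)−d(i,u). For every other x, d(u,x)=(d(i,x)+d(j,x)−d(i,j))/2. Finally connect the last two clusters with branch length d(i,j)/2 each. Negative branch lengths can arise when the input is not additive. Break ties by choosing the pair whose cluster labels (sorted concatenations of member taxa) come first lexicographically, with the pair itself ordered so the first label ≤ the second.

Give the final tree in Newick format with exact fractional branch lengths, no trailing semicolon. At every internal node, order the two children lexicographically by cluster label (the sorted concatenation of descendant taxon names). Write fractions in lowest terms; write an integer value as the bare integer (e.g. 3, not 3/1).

1. join B+G (d=2, Q=-134) ⇒ BG; edges |B|=-1/5, |G|=11/5
  updated: d(BG,F)=27/2, d(BG,I)=27/2, d(BG,S)=15, d(BG,V)=25/2, d(BG,X)=21/2
2. join F+I (d=7, Q=-87) ⇒ FI; edges |F|=3, |I|=4
  updated: d(BG,FI)=10, d(FI,S)=17/2, d(FI,V)=12, d(FI,X)=6
3. join BG+FI (d=10, Q=-109/2) ⇒ BFGI; edges |BG|=83/12, |FI|=37/12
  updated: d(BFGI,S)=27/4, d(BFGI,V)=29/4, d(BFGI,X)=13/4
4. join BFGI+V (d=29/4, Q=-20) ⇒ BFGIV; edges |BFGI|=29/8, |V|=29/8
  updated: d(BFGIV,S)=9/4, d(BFGIV,X)=1/2
5. join BFGIV+S (d=9/4, Q=-15/4) ⇒ BFGISV; edges |BFGIV|=7/8, |S|=11/8
  updated: d(BFGISV,X)=-3/8
6. join BFGISV+X (d=-3/8) ⇒ BFGISVX; edges |BFGISV|=-3/16, |X|=-3/16
final tree: (((((B:-1/5,G:11/5):83/12,(F:3,I:4):37/12):29/8,V:29/8):7/8,S:11/8):-3/16,X:-3/16)
total length: 225/8

(((((B:-1/5,G:11/5):83/12,(F:3,I:4):37/12):29/8,V:29/8):7/8,S:11/8):-3/16,X:-3/16)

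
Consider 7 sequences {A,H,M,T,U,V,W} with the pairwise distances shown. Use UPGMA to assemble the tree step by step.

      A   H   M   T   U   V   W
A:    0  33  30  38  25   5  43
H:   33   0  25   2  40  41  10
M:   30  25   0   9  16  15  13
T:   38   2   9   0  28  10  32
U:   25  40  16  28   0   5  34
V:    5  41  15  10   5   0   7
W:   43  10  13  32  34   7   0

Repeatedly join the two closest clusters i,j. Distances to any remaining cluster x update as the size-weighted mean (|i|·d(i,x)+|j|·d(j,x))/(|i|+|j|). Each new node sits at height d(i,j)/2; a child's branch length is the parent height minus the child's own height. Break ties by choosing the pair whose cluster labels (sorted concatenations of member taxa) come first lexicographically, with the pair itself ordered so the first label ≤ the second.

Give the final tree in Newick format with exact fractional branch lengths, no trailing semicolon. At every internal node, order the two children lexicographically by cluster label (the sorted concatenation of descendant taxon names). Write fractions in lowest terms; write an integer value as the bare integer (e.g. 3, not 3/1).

(((A:5/2,V:5/2):5,U:15/2):155/24,((H:1,T:1):17/2,(M:13/2,W:13/2):3):107/24)

step 1: merge (H,T) at d=2; branch lengths H→1, T→1; new cluster HT
  updated: d(A,HT)=71/2, d(HT,M)=17, d(HT,U)=34, d(HT,V)=51/2, d(HT,W)=21
step 2: merge (A,V) at d=5; branch lengths A→5/2, V→5/2; new cluster AV
  updated: d(AV,HT)=61/2, d(AV,M)=45/2, d(AV,U)=15, d(AV,W)=25
step 3: merge (M,W) at d=13; branch lengths M→13/2, W→13/2; new cluster MW
  updated: d(AV,MW)=95/4, d(HT,MW)=19, d(MW,U)=25
step 4: merge (AV,U) at d=15; branch lengths AV→5, U→15/2; new cluster AUV
  updated: d(AUV,HT)=95/3, d(AUV,MW)=145/6
step 5: merge (HT,MW) at d=19; branch lengths HT→17/2, MW→3; new cluster HMTW
  updated: d(AUV,HMTW)=335/12
step 6: merge (AUV,HMTW) at d=335/12; branch lengths AUV→155/24, HMTW→107/24; new cluster AHMTUVW
final tree: (((A:5/2,V:5/2):5,U:15/2):155/24,((H:1,T:1):17/2,(M:13/2,W:13/2):3):107/24)
total length: 659/12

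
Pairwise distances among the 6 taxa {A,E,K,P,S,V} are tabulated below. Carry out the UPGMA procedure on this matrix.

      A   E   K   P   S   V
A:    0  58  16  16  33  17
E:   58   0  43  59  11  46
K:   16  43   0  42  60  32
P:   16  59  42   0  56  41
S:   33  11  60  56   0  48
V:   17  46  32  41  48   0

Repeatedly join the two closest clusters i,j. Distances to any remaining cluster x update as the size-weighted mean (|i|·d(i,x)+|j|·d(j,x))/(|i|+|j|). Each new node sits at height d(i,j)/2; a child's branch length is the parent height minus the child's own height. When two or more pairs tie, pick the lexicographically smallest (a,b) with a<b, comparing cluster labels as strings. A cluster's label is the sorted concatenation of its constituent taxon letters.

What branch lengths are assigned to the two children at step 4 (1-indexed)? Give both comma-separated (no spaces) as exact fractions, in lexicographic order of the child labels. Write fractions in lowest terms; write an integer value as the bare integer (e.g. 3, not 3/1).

17/4,33/2

step 1: merge (E,S) at d=11; branch lengths E→11/2, S→11/2; new cluster ES
  updated: d(A,ES)=91/2, d(ES,K)=103/2, d(ES,P)=115/2, d(ES,V)=47
step 2: merge (A,K) at d=16; branch lengths A→8, K→8; new cluster AK
  updated: d(AK,ES)=97/2, d(AK,P)=29, d(AK,V)=49/2
step 3: merge (AK,V) at d=49/2; branch lengths AK→17/4, V→49/4; new cluster AKV
  updated: d(AKV,ES)=48, d(AKV,P)=33
step 4: merge (AKV,P) at d=33; branch lengths AKV→17/4, P→33/2; new cluster AKPV
  updated: d(AKPV,ES)=403/8
step 5: merge (AKPV,ES) at d=403/8; branch lengths AKPV→139/16, ES→315/16; new cluster AEKPSV
final tree: ((((A:8,K:8):17/4,V:49/4):17/4,P:33/2):139/16,(E:11/2,S:11/2):315/16)
total length: 741/8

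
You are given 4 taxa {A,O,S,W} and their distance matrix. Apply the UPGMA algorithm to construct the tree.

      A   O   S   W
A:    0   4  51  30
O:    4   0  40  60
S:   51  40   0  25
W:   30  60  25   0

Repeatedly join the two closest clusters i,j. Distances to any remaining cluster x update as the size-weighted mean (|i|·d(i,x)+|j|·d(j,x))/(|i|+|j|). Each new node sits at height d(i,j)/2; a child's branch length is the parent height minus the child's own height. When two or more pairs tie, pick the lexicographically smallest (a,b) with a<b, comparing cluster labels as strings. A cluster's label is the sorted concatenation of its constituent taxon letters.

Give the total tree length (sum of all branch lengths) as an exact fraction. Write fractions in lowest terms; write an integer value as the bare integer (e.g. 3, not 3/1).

239/4

step 1: merge (A,O) at d=4; branch lengths A→2, O→2; new cluster AO
  updated: d(AO,S)=91/2, d(AO,W)=45
step 2: merge (S,W) at d=25; branch lengths S→25/2, W→25/2; new cluster SW
  updated: d(AO,SW)=181/4
step 3: merge (AO,SW) at d=181/4; branch lengths AO→165/8, SW→81/8; new cluster AOSW
final tree: ((A:2,O:2):165/8,(S:25/2,W:25/2):81/8)
total length: 239/4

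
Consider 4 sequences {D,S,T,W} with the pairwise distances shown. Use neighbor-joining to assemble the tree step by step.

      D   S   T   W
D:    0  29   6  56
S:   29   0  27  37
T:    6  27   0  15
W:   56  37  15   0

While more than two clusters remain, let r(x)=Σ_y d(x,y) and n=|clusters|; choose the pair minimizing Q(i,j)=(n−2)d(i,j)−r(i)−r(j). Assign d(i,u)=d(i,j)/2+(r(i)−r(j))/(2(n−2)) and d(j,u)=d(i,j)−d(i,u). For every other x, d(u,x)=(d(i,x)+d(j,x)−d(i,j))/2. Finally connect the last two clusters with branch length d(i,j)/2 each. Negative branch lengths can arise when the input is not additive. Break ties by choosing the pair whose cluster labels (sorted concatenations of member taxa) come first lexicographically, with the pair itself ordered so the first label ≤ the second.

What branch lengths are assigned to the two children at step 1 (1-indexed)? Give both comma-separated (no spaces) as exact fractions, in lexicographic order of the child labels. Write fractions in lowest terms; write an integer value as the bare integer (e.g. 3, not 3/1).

55/4,-31/4

iteration 1: select D,T (d=6, Q=-127); attach at lengths (55/4, -31/4); label the merged cluster DT
  updated: d(DT,S)=25, d(DT,W)=65/2
iteration 2: select DT,S (d=25, Q=-189/2); attach at lengths (41/4, 59/4); label the merged cluster DST
  updated: d(DST,W)=89/4
iteration 3: select DST,W (d=89/4); attach at lengths (89/8, 89/8); label the merged cluster DSTW
final tree: (((D:55/4,T:-31/4):41/4,S:59/4):89/8,W:89/8)
total length: 213/4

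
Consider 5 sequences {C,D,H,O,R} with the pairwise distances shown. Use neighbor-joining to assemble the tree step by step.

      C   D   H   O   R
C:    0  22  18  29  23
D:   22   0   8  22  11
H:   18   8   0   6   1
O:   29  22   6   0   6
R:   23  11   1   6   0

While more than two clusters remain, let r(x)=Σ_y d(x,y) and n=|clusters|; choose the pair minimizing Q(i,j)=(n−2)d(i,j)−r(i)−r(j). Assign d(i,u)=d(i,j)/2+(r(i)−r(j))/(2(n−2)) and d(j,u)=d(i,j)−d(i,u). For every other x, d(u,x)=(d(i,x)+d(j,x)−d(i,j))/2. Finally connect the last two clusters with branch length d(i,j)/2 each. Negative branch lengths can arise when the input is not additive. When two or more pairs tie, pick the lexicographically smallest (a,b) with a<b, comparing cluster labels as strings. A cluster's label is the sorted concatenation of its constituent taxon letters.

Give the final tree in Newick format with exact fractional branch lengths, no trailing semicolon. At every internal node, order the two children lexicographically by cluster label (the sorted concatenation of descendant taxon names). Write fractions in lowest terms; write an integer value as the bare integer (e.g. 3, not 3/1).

((((C:95/6,D:37/6):35/8,H:-19/8):23/8,O:51/8):-3/16,R:-3/16)

1. join C+D (d=22, Q=-89) ⇒ CD; edges |C|=95/6, |D|=37/6
  updated: d(CD,H)=2, d(CD,O)=29/2, d(CD,R)=6
2. join CD+H (d=2, Q=-55/2) ⇒ CDH; edges |CD|=35/8, |H|=-19/8
  updated: d(CDH,O)=37/4, d(CDH,R)=5/2
3. join CDH+O (d=37/4, Q=-71/4) ⇒ CDHO; edges |CDH|=23/8, |O|=51/8
  updated: d(CDHO,R)=-3/8
4. join CDHO+R (d=-3/8) ⇒ CDHOR; edges |CDHO|=-3/16, |R|=-3/16
final tree: ((((C:95/6,D:37/6):35/8,H:-19/8):23/8,O:51/8):-3/16,R:-3/16)
total length: 263/8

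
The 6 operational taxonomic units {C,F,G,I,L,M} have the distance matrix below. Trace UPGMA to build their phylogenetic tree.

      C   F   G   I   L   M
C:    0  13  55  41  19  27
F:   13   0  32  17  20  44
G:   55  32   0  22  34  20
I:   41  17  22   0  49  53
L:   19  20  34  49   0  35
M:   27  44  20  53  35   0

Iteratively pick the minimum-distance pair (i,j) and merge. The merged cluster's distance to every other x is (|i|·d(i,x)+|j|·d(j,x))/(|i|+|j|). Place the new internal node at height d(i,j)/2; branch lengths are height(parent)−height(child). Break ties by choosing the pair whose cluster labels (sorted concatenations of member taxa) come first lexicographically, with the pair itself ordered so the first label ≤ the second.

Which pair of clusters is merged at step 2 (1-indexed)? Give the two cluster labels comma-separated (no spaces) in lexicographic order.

CF,L

step 1: merge (C,F) at d=13; branch lengths C→13/2, F→13/2; new cluster CF
  updated: d(CF,G)=87/2, d(CF,I)=29, d(CF,L)=39/2, d(CF,M)=71/2
step 2: merge (CF,L) at d=39/2; branch lengths CF→13/4, L→39/4; new cluster CFL
  updated: d(CFL,G)=121/3, d(CFL,I)=107/3, d(CFL,M)=106/3
step 3: merge (G,M) at d=20; branch lengths G→10, M→10; new cluster GM
  updated: d(CFL,GM)=227/6, d(GM,I)=75/2
step 4: merge (CFL,I) at d=107/3; branch lengths CFL→97/12, I→107/6; new cluster CFIL
  updated: d(CFIL,GM)=151/4
step 5: merge (CFIL,GM) at d=151/4; branch lengths CFIL→25/24, GM→71/8; new cluster CFGILM
final tree: ((((C:13/2,F:13/2):13/4,L:39/4):97/12,I:107/6):25/24,(G:10,M:10):71/8)
total length: 491/6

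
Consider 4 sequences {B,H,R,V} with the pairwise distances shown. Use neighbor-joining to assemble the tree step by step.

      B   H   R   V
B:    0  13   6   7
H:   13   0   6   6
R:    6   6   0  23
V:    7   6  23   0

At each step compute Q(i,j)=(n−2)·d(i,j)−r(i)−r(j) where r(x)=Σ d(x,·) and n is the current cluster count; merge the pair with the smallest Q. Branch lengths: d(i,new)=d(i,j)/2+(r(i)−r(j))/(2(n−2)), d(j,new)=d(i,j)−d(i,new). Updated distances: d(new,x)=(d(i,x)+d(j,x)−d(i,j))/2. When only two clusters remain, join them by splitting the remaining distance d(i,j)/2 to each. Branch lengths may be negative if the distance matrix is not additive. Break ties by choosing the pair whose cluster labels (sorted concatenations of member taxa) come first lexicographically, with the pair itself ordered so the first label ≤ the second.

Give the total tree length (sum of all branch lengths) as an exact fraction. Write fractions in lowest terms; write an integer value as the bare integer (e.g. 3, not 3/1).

step 1: merge (B,R) at d=6, Q=-49; branch lengths B→3/4, R→21/4; new cluster BR
  updated: d(BR,H)=13/2, d(BR,V)=12
step 2: merge (BR,H) at d=13/2, Q=-49/2; branch lengths BR→25/4, H→1/4; new cluster BHR
  updated: d(BHR,V)=23/4
step 3: merge (BHR,V) at d=23/4; branch lengths BHR→23/8, V→23/8; new cluster BHRV
final tree: (((B:3/4,R:21/4):25/4,H:1/4):23/8,V:23/8)
total length: 73/4

73/4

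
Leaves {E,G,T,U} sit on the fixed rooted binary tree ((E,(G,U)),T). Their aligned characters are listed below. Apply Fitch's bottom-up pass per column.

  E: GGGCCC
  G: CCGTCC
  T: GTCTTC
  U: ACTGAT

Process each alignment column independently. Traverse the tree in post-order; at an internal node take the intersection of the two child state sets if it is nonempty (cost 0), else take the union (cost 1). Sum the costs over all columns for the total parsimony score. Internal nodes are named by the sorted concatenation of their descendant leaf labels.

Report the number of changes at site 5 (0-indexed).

[col 0] GU: children G:{C}, U:{A} ∪→ {A,C}; cost 1
[col 0] EGU: children E:{G}, GU:{A,C} ∪→ {A,C,G}; cost 1
[col 0] EGTU: children EGU:{A,C,G}, T:{G} ∩→ {G}; cost 0
[col 1] GU: children G:{C}, U:{C} ∩→ {C}; cost 0
[col 1] EGU: children E:{G}, GU:{C} ∪→ {C,G}; cost 1
[col 1] EGTU: children EGU:{C,G}, T:{T} ∪→ {C,G,T}; cost 1
[col 2] GU: children G:{G}, U:{T} ∪→ {G,T}; cost 1
[col 2] EGU: children E:{G}, GU:{G,T} ∩→ {G}; cost 0
[col 2] EGTU: children EGU:{G}, T:{C} ∪→ {C,G}; cost 1
[col 3] GU: children G:{T}, U:{G} ∪→ {G,T}; cost 1
[col 3] EGU: children E:{C}, GU:{G,T} ∪→ {C,G,T}; cost 1
[col 3] EGTU: children EGU:{C,G,T}, T:{T} ∩→ {T}; cost 0
[col 4] GU: children G:{C}, U:{A} ∪→ {A,C}; cost 1
[col 4] EGU: children E:{C}, GU:{A,C} ∩→ {C}; cost 0
[col 4] EGTU: children EGU:{C}, T:{T} ∪→ {C,T}; cost 1
[col 5] GU: children G:{C}, U:{T} ∪→ {C,T}; cost 1
[col 5] EGU: children E:{C}, GU:{C,T} ∩→ {C}; cost 0
[col 5] EGTU: children EGU:{C}, T:{C} ∩→ {C}; cost 0
per-site changes: [2, 2, 2, 2, 2, 1]; total = 11

1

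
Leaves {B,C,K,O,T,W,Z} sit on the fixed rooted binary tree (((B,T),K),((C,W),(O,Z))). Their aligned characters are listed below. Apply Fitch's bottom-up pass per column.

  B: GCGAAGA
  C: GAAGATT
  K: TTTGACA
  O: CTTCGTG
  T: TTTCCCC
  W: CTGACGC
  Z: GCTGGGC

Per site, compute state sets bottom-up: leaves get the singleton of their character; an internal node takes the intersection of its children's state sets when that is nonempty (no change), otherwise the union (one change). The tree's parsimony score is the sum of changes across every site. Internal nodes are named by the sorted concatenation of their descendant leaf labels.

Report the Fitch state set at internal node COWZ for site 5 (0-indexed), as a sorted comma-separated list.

G,T

[col 0] BT: children B:{G}, T:{T} ∪→ {G,T}; cost 1
[col 0] BKT: children BT:{G,T}, K:{T} ∩→ {T}; cost 0
[col 0] CW: children C:{G}, W:{C} ∪→ {C,G}; cost 1
[col 0] OZ: children O:{C}, Z:{G} ∪→ {C,G}; cost 1
[col 0] COWZ: children CW:{C,G}, OZ:{C,G} ∩→ {C,G}; cost 0
[col 0] BCKOTWZ: children BKT:{T}, COWZ:{C,G} ∪→ {C,G,T}; cost 1
[col 1] BT: children B:{C}, T:{T} ∪→ {C,T}; cost 1
[col 1] BKT: children BT:{C,T}, K:{T} ∩→ {T}; cost 0
[col 1] CW: children C:{A}, W:{T} ∪→ {A,T}; cost 1
[col 1] OZ: children O:{T}, Z:{C} ∪→ {C,T}; cost 1
[col 1] COWZ: children CW:{A,T}, OZ:{C,T} ∩→ {T}; cost 0
[col 1] BCKOTWZ: children BKT:{T}, COWZ:{T} ∩→ {T}; cost 0
[col 2] BT: children B:{G}, T:{T} ∪→ {G,T}; cost 1
[col 2] BKT: children BT:{G,T}, K:{T} ∩→ {T}; cost 0
[col 2] CW: children C:{A}, W:{G} ∪→ {A,G}; cost 1
[col 2] OZ: children O:{T}, Z:{T} ∩→ {T}; cost 0
[col 2] COWZ: children CW:{A,G}, OZ:{T} ∪→ {A,G,T}; cost 1
[col 2] BCKOTWZ: children BKT:{T}, COWZ:{A,G,T} ∩→ {T}; cost 0
[col 3] BT: children B:{A}, T:{C} ∪→ {A,C}; cost 1
[col 3] BKT: children BT:{A,C}, K:{G} ∪→ {A,C,G}; cost 1
[col 3] CW: children C:{G}, W:{A} ∪→ {A,G}; cost 1
[col 3] OZ: children O:{C}, Z:{G} ∪→ {C,G}; cost 1
[col 3] COWZ: children CW:{A,G}, OZ:{C,G} ∩→ {G}; cost 0
[col 3] BCKOTWZ: children BKT:{A,C,G}, COWZ:{G} ∩→ {G}; cost 0
[col 4] BT: children B:{A}, T:{C} ∪→ {A,C}; cost 1
[col 4] BKT: children BT:{A,C}, K:{A} ∩→ {A}; cost 0
[col 4] CW: children C:{A}, W:{C} ∪→ {A,C}; cost 1
[col 4] OZ: children O:{G}, Z:{G} ∩→ {G}; cost 0
[col 4] COWZ: children CW:{A,C}, OZ:{G} ∪→ {A,C,G}; cost 1
[col 4] BCKOTWZ: children BKT:{A}, COWZ:{A,C,G} ∩→ {A}; cost 0
[col 5] BT: children B:{G}, T:{C} ∪→ {C,G}; cost 1
[col 5] BKT: children BT:{C,G}, K:{C} ∩→ {C}; cost 0
[col 5] CW: children C:{T}, W:{G} ∪→ {G,T}; cost 1
[col 5] OZ: children O:{T}, Z:{G} ∪→ {G,T}; cost 1
[col 5] COWZ: children CW:{G,T}, OZ:{G,T} ∩→ {G,T}; cost 0
[col 5] BCKOTWZ: children BKT:{C}, COWZ:{G,T} ∪→ {C,G,T}; cost 1
[col 6] BT: children B:{A}, T:{C} ∪→ {A,C}; cost 1
[col 6] BKT: children BT:{A,C}, K:{A} ∩→ {A}; cost 0
[col 6] CW: children C:{T}, W:{C} ∪→ {C,T}; cost 1
[col 6] OZ: children O:{G}, Z:{C} ∪→ {C,G}; cost 1
[col 6] COWZ: children CW:{C,T}, OZ:{C,G} ∩→ {C}; cost 0
[col 6] BCKOTWZ: children BKT:{A}, COWZ:{C} ∪→ {A,C}; cost 1
per-site changes: [4, 3, 3, 4, 3, 4, 4]; total = 25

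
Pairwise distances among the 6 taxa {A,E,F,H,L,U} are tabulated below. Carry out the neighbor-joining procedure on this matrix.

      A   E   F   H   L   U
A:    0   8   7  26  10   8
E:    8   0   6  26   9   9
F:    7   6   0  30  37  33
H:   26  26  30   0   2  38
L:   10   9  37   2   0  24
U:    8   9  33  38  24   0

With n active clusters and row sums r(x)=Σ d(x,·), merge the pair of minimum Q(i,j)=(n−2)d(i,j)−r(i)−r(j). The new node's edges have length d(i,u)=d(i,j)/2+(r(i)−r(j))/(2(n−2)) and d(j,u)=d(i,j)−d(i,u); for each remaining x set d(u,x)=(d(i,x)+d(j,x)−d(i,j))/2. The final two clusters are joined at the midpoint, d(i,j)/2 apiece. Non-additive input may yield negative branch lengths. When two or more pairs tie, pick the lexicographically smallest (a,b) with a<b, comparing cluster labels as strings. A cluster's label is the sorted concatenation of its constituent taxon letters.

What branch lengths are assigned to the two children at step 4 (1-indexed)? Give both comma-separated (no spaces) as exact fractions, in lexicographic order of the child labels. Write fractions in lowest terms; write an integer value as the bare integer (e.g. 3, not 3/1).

21/8,37/8

step 1: merge (H,L) at d=2, Q=-196; branch lengths H→6, L→-4; new cluster HL
  updated: d(A,HL)=17, d(E,HL)=33/2, d(F,HL)=65/2, d(HL,U)=30
step 2: merge (E,F) at d=6, Q=-100; branch lengths E→-7/2, F→19/2; new cluster EF
  updated: d(A,EF)=9/2, d(EF,HL)=43/2, d(EF,U)=18
step 3: merge (A,U) at d=8, Q=-139/2; branch lengths A→-21/8, U→85/8; new cluster AU
  updated: d(AU,EF)=29/4, d(AU,HL)=39/2
step 4: merge (AU,EF) at d=29/4, Q=-193/4; branch lengths AU→21/8, EF→37/8; new cluster AEFU
  updated: d(AEFU,HL)=135/8
step 5: merge (AEFU,HL) at d=135/8; branch lengths AEFU→135/16, HL→135/16; new cluster AEFHLU
final tree: (((A:-21/8,U:85/8):21/8,(E:-7/2,F:19/2):37/8):135/16,(H:6,L:-4):135/16)
total length: 321/8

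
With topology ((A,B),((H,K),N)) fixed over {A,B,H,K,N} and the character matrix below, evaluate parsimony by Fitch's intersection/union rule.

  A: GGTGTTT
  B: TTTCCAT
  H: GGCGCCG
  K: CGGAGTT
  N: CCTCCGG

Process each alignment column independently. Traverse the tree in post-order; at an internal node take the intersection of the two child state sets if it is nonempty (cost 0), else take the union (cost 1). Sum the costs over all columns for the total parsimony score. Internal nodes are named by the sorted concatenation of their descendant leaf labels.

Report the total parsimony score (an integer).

17

site 0, node AB: A={G} ∪ B={T} → {G,T} (+1)
site 0, node HK: H={G} ∪ K={C} → {C,G} (+1)
site 0, node HKN: HK={C,G} ∩ N={C} → {C} (+0)
site 0, node ABHKN: AB={G,T} ∪ HKN={C} → {C,G,T} (+1)
site 1, node AB: A={G} ∪ B={T} → {G,T} (+1)
site 1, node HK: H={G} ∩ K={G} → {G} (+0)
site 1, node HKN: HK={G} ∪ N={C} → {C,G} (+1)
site 1, node ABHKN: AB={G,T} ∩ HKN={C,G} → {G} (+0)
site 2, node AB: A={T} ∩ B={T} → {T} (+0)
site 2, node HK: H={C} ∪ K={G} → {C,G} (+1)
site 2, node HKN: HK={C,G} ∪ N={T} → {C,G,T} (+1)
site 2, node ABHKN: AB={T} ∩ HKN={C,G,T} → {T} (+0)
site 3, node AB: A={G} ∪ B={C} → {C,G} (+1)
site 3, node HK: H={G} ∪ K={A} → {A,G} (+1)
site 3, node HKN: HK={A,G} ∪ N={C} → {A,C,G} (+1)
site 3, node ABHKN: AB={C,G} ∩ HKN={A,C,G} → {C,G} (+0)
site 4, node AB: A={T} ∪ B={C} → {C,T} (+1)
site 4, node HK: H={C} ∪ K={G} → {C,G} (+1)
site 4, node HKN: HK={C,G} ∩ N={C} → {C} (+0)
site 4, node ABHKN: AB={C,T} ∩ HKN={C} → {C} (+0)
site 5, node AB: A={T} ∪ B={A} → {A,T} (+1)
site 5, node HK: H={C} ∪ K={T} → {C,T} (+1)
site 5, node HKN: HK={C,T} ∪ N={G} → {C,G,T} (+1)
site 5, node ABHKN: AB={A,T} ∩ HKN={C,G,T} → {T} (+0)
site 6, node AB: A={T} ∩ B={T} → {T} (+0)
site 6, node HK: H={G} ∪ K={T} → {G,T} (+1)
site 6, node HKN: HK={G,T} ∩ N={G} → {G} (+0)
site 6, node ABHKN: AB={T} ∪ HKN={G} → {G,T} (+1)
per-site changes: [3, 2, 2, 3, 2, 3, 2]; total = 17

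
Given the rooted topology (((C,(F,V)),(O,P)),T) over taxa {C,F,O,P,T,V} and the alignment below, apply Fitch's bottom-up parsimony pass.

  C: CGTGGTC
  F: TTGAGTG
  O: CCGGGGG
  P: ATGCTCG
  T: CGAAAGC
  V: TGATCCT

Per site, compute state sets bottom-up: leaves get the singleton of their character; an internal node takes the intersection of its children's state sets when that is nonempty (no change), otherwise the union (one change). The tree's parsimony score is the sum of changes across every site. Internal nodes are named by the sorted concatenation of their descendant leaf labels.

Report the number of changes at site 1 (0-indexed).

3

site 0, node FV: F={T} ∩ V={T} → {T} (+0)
site 0, node CFV: C={C} ∪ FV={T} → {C,T} (+1)
site 0, node OP: O={C} ∪ P={A} → {A,C} (+1)
site 0, node CFOPV: CFV={C,T} ∩ OP={A,C} → {C} (+0)
site 0, node CFOPTV: CFOPV={C} ∩ T={C} → {C} (+0)
site 1, node FV: F={T} ∪ V={G} → {G,T} (+1)
site 1, node CFV: C={G} ∩ FV={G,T} → {G} (+0)
site 1, node OP: O={C} ∪ P={T} → {C,T} (+1)
site 1, node CFOPV: CFV={G} ∪ OP={C,T} → {C,G,T} (+1)
site 1, node CFOPTV: CFOPV={C,G,T} ∩ T={G} → {G} (+0)
site 2, node FV: F={G} ∪ V={A} → {A,G} (+1)
site 2, node CFV: C={T} ∪ FV={A,G} → {A,G,T} (+1)
site 2, node OP: O={G} ∩ P={G} → {G} (+0)
site 2, node CFOPV: CFV={A,G,T} ∩ OP={G} → {G} (+0)
site 2, node CFOPTV: CFOPV={G} ∪ T={A} → {A,G} (+1)
site 3, node FV: F={A} ∪ V={T} → {A,T} (+1)
site 3, node CFV: C={G} ∪ FV={A,T} → {A,G,T} (+1)
site 3, node OP: O={G} ∪ P={C} → {C,G} (+1)
site 3, node CFOPV: CFV={A,G,T} ∩ OP={C,G} → {G} (+0)
site 3, node CFOPTV: CFOPV={G} ∪ T={A} → {A,G} (+1)
site 4, node FV: F={G} ∪ V={C} → {C,G} (+1)
site 4, node CFV: C={G} ∩ FV={C,G} → {G} (+0)
site 4, node OP: O={G} ∪ P={T} → {G,T} (+1)
site 4, node CFOPV: CFV={G} ∩ OP={G,T} → {G} (+0)
site 4, node CFOPTV: CFOPV={G} ∪ T={A} → {A,G} (+1)
site 5, node FV: F={T} ∪ V={C} → {C,T} (+1)
site 5, node CFV: C={T} ∩ FV={C,T} → {T} (+0)
site 5, node OP: O={G} ∪ P={C} → {C,G} (+1)
site 5, node CFOPV: CFV={T} ∪ OP={C,G} → {C,G,T} (+1)
site 5, node CFOPTV: CFOPV={C,G,T} ∩ T={G} → {G} (+0)
site 6, node FV: F={G} ∪ V={T} → {G,T} (+1)
site 6, node CFV: C={C} ∪ FV={G,T} → {C,G,T} (+1)
site 6, node OP: O={G} ∩ P={G} → {G} (+0)
site 6, node CFOPV: CFV={C,G,T} ∩ OP={G} → {G} (+0)
site 6, node CFOPTV: CFOPV={G} ∪ T={C} → {C,G} (+1)
per-site changes: [2, 3, 3, 4, 3, 3, 3]; total = 21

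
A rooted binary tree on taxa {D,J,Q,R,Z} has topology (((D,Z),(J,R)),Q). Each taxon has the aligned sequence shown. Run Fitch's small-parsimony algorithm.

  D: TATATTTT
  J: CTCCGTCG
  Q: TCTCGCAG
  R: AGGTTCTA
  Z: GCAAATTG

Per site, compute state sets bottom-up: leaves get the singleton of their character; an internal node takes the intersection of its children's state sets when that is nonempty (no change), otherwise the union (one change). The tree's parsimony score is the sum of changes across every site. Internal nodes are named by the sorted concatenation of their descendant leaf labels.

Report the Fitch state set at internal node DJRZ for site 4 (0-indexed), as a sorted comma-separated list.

T

DZ@0: {T} ∪ {G} = {G,T} (union, +1)
JR@0: {C} ∪ {A} = {A,C} (union, +1)
DJRZ@0: {G,T} ∪ {A,C} = {A,C,G,T} (union, +1)
DJQRZ@0: {A,C,G,T} ∩ {T} = {T} (intersection, +0)
DZ@1: {A} ∪ {C} = {A,C} (union, +1)
JR@1: {T} ∪ {G} = {G,T} (union, +1)
DJRZ@1: {A,C} ∪ {G,T} = {A,C,G,T} (union, +1)
DJQRZ@1: {A,C,G,T} ∩ {C} = {C} (intersection, +0)
DZ@2: {T} ∪ {A} = {A,T} (union, +1)
JR@2: {C} ∪ {G} = {C,G} (union, +1)
DJRZ@2: {A,T} ∪ {C,G} = {A,C,G,T} (union, +1)
DJQRZ@2: {A,C,G,T} ∩ {T} = {T} (intersection, +0)
DZ@3: {A} ∩ {A} = {A} (intersection, +0)
JR@3: {C} ∪ {T} = {C,T} (union, +1)
DJRZ@3: {A} ∪ {C,T} = {A,C,T} (union, +1)
DJQRZ@3: {A,C,T} ∩ {C} = {C} (intersection, +0)
DZ@4: {T} ∪ {A} = {A,T} (union, +1)
JR@4: {G} ∪ {T} = {G,T} (union, +1)
DJRZ@4: {A,T} ∩ {G,T} = {T} (intersection, +0)
DJQRZ@4: {T} ∪ {G} = {G,T} (union, +1)
DZ@5: {T} ∩ {T} = {T} (intersection, +0)
JR@5: {T} ∪ {C} = {C,T} (union, +1)
DJRZ@5: {T} ∩ {C,T} = {T} (intersection, +0)
DJQRZ@5: {T} ∪ {C} = {C,T} (union, +1)
DZ@6: {T} ∩ {T} = {T} (intersection, +0)
JR@6: {C} ∪ {T} = {C,T} (union, +1)
DJRZ@6: {T} ∩ {C,T} = {T} (intersection, +0)
DJQRZ@6: {T} ∪ {A} = {A,T} (union, +1)
DZ@7: {T} ∪ {G} = {G,T} (union, +1)
JR@7: {G} ∪ {A} = {A,G} (union, +1)
DJRZ@7: {G,T} ∩ {A,G} = {G} (intersection, +0)
DJQRZ@7: {G} ∩ {G} = {G} (intersection, +0)
per-site changes: [3, 3, 3, 2, 3, 2, 2, 2]; total = 20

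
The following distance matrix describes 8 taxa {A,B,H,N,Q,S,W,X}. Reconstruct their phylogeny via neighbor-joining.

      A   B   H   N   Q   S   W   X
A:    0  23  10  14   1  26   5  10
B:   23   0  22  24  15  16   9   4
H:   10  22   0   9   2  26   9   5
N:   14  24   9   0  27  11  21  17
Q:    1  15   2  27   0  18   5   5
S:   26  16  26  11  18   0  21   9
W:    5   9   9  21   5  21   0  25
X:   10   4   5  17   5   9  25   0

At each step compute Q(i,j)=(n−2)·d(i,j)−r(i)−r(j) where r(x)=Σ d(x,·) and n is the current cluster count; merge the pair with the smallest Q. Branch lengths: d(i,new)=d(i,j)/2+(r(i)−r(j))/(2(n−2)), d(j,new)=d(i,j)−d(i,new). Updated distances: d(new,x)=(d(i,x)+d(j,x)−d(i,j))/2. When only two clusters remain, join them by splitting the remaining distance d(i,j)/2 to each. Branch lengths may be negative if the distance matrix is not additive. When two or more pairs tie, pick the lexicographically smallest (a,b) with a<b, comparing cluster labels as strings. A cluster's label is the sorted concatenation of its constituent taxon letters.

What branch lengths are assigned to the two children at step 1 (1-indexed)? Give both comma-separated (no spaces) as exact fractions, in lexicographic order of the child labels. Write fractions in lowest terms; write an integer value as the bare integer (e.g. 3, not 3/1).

1. join N+S (d=11, Q=-184) ⇒ NS; edges |N|=31/6, |S|=35/6
  updated: d(A,NS)=29/2, d(B,NS)=29/2, d(H,NS)=12, d(NS,Q)=17, d(NS,W)=31/2, d(NS,X)=15/2
2. join B+X (d=4, Q=-124) ⇒ BX; edges |B|=51/10, |X|=-11/10
  updated: d(A,BX)=29/2, d(BX,H)=23/2, d(BX,NS)=9, d(BX,Q)=8, d(BX,W)=15
3. join BX+NS (d=9, Q=-90) ⇒ BNSX; edges |BX|=13/4, |NS|=23/4
  updated: d(A,BNSX)=10, d(BNSX,H)=29/4, d(BNSX,Q)=8, d(BNSX,W)=43/4
4. join BNSX+H (d=29/4, Q=-85/2) ⇒ BHNSX; edges |BNSX|=59/12, |H|=7/3
  updated: d(A,BHNSX)=51/8, d(BHNSX,Q)=11/8, d(BHNSX,W)=25/4
5. join A+W (d=5, Q=-149/8) ⇒ AW; edges |A|=49/32, |W|=111/32
  updated: d(AW,BHNSX)=61/16, d(AW,Q)=1/2
6. join AW+BHNSX (d=61/16, Q=-91/16) ⇒ ABHNSWX; edges |AW|=47/32, |BHNSX|=75/32
  updated: d(ABHNSWX,Q)=-31/32
7. join ABHNSWX+Q (d=-31/32) ⇒ ABHNQSWX; edges |ABHNSWX|=-31/64, |Q|=-31/64
final tree: (((A:49/32,W:111/32):47/32,(((B:51/10,X:-11/10):13/4,(N:31/6,S:35/6):23/4):59/12,H:7/3):75/32):-31/64,Q:-31/64)
total length: 1251/32

31/6,35/6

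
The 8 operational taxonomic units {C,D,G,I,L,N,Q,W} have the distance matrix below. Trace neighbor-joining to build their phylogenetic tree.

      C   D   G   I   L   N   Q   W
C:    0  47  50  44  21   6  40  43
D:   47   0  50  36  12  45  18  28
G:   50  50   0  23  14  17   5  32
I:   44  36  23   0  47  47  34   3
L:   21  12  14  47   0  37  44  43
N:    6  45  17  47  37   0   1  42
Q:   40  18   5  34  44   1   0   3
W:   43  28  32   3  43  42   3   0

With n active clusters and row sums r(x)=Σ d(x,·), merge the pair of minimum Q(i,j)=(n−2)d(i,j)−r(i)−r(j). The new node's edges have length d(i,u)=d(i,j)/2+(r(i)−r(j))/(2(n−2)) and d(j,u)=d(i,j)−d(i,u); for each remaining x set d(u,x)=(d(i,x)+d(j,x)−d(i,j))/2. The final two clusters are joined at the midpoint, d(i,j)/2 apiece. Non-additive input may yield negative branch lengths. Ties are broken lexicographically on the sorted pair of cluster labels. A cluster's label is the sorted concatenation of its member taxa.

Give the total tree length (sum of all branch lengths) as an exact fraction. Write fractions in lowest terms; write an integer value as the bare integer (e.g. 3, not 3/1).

iteration 1: select C,N (d=6, Q=-410); attach at lengths (23/3, -5/3); label the merged cluster CN
  updated: d(CN,D)=43, d(CN,G)=61/2, d(CN,I)=85/2, d(CN,L)=26, d(CN,Q)=35/2, d(CN,W)=79/2
iteration 2: select I,W (d=3, Q=-319); attach at lengths (26/5, -11/5); label the merged cluster IW
  updated: d(CN,IW)=79/2, d(D,IW)=61/2, d(G,IW)=26, d(IW,L)=87/2, d(IW,Q)=17
iteration 3: select D,L (d=12, Q=-245); attach at lengths (31/4, 17/4); label the merged cluster DL
  updated: d(CN,DL)=57/2, d(DL,G)=26, d(DL,IW)=31, d(DL,Q)=25
iteration 4: select CN,DL (d=57/2, Q=-141); attach at lengths (91/6, 40/3); label the merged cluster CDLN
  updated: d(CDLN,G)=14, d(CDLN,IW)=21, d(CDLN,Q)=7
iteration 5: select CDLN,IW (d=21, Q=-64); attach at lengths (5, 16); label the merged cluster CDILNW
  updated: d(CDILNW,G)=19/2, d(CDILNW,Q)=3/2
iteration 6: select CDILNW,G (d=19/2, Q=-16); attach at lengths (3, 13/2); label the merged cluster CDGILNW
  updated: d(CDGILNW,Q)=-3/2
iteration 7: select CDGILNW,Q (d=-3/2); attach at lengths (-3/4, -3/4); label the merged cluster CDGILNQW
final tree: (((((C:23/3,N:-5/3):91/6,(D:31/4,L:17/4):40/3):5,(I:26/5,W:-11/5):16):3,G:13/2):-3/4,Q:-3/4)
total length: 157/2

157/2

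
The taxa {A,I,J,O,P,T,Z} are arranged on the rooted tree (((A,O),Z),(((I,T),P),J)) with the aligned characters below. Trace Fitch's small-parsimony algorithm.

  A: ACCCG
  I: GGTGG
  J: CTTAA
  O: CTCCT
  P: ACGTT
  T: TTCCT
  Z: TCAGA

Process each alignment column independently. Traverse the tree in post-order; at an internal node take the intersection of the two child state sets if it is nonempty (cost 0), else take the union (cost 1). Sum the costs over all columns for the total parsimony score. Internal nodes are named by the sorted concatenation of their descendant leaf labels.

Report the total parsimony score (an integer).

AO@0: {A} ∪ {C} = {A,C} (union, +1)
AOZ@0: {A,C} ∪ {T} = {A,C,T} (union, +1)
IT@0: {G} ∪ {T} = {G,T} (union, +1)
IPT@0: {G,T} ∪ {A} = {A,G,T} (union, +1)
IJPT@0: {A,G,T} ∪ {C} = {A,C,G,T} (union, +1)
AIJOPTZ@0: {A,C,T} ∩ {A,C,G,T} = {A,C,T} (intersection, +0)
AO@1: {C} ∪ {T} = {C,T} (union, +1)
AOZ@1: {C,T} ∩ {C} = {C} (intersection, +0)
IT@1: {G} ∪ {T} = {G,T} (union, +1)
IPT@1: {G,T} ∪ {C} = {C,G,T} (union, +1)
IJPT@1: {C,G,T} ∩ {T} = {T} (intersection, +0)
AIJOPTZ@1: {C} ∪ {T} = {C,T} (union, +1)
AO@2: {C} ∩ {C} = {C} (intersection, +0)
AOZ@2: {C} ∪ {A} = {A,C} (union, +1)
IT@2: {T} ∪ {C} = {C,T} (union, +1)
IPT@2: {C,T} ∪ {G} = {C,G,T} (union, +1)
IJPT@2: {C,G,T} ∩ {T} = {T} (intersection, +0)
AIJOPTZ@2: {A,C} ∪ {T} = {A,C,T} (union, +1)
AO@3: {C} ∩ {C} = {C} (intersection, +0)
AOZ@3: {C} ∪ {G} = {C,G} (union, +1)
IT@3: {G} ∪ {C} = {C,G} (union, +1)
IPT@3: {C,G} ∪ {T} = {C,G,T} (union, +1)
IJPT@3: {C,G,T} ∪ {A} = {A,C,G,T} (union, +1)
AIJOPTZ@3: {C,G} ∩ {A,C,G,T} = {C,G} (intersection, +0)
AO@4: {G} ∪ {T} = {G,T} (union, +1)
AOZ@4: {G,T} ∪ {A} = {A,G,T} (union, +1)
IT@4: {G} ∪ {T} = {G,T} (union, +1)
IPT@4: {G,T} ∩ {T} = {T} (intersection, +0)
IJPT@4: {T} ∪ {A} = {A,T} (union, +1)
AIJOPTZ@4: {A,G,T} ∩ {A,T} = {A,T} (intersection, +0)
per-site changes: [5, 4, 4, 4, 4]; total = 21

21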